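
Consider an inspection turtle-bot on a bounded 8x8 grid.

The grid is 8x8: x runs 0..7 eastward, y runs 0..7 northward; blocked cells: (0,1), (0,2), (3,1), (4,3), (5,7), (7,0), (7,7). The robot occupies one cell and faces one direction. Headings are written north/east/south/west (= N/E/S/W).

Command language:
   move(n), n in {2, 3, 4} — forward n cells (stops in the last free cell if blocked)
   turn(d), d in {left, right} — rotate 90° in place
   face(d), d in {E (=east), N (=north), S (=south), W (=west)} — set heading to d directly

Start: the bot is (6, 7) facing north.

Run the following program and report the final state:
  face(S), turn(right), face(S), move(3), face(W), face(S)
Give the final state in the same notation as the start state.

(6, 4) facing south

t0: (6, 7) facing north
1. face(S) → (6, 7) facing south
2. turn(right) → (6, 7) facing west
3. face(S) → (6, 7) facing south
4. move(3) → (6, 4) facing south
5. face(W) → (6, 4) facing west
6. face(S) → (6, 4) facing south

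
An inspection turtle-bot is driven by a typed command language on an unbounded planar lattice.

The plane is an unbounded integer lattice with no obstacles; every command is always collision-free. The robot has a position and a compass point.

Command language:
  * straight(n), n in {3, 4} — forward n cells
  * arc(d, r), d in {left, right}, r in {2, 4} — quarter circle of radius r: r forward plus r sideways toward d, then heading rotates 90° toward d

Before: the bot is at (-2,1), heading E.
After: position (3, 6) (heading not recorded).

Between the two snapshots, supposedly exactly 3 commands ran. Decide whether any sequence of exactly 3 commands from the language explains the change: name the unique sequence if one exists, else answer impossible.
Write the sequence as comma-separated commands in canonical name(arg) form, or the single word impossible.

straight(3), arc(left, 2), straight(3)

begin: at (-2,1), heading E
t=1 straight(3) ⇒ at (1,1), heading E
t=2 arc(left, 2) ⇒ at (3,3), heading N
t=3 straight(3) ⇒ at (3,6), heading N
all 216 alternatives checked — unique.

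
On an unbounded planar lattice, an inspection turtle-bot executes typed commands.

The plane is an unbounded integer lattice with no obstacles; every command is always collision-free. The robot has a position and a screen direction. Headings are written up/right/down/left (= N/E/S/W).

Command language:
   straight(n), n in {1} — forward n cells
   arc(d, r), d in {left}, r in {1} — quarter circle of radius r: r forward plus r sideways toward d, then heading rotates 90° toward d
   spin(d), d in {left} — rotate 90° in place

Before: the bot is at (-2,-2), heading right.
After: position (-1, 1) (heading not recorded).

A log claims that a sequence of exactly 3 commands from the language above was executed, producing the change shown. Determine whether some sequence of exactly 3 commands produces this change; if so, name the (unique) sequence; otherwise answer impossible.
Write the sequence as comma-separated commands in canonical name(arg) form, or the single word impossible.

key: order matters: swapping arc(left, 1) and straight(1) lands elsewhere
begin: at (-2,-2), heading right
step 1 (arc(left, 1)): at (-1,-1), heading up
step 2 (straight(1)): at (-1,0), heading up
step 3 (straight(1)): at (-1,1), heading up
no rival 3-sequence matches.

arc(left, 1), straight(1), straight(1)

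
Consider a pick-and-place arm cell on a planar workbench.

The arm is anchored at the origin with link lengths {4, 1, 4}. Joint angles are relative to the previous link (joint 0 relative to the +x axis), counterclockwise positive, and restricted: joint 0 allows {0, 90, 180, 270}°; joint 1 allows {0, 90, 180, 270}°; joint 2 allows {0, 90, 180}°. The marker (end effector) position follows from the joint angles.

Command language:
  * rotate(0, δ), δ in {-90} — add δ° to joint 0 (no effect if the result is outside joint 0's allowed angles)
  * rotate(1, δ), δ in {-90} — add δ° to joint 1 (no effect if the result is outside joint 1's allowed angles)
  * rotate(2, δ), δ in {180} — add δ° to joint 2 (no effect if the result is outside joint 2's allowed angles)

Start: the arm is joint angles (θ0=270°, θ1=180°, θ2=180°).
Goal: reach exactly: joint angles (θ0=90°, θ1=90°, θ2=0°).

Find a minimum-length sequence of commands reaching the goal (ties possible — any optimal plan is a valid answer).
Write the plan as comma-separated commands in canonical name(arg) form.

rotate(2, 180), rotate(0, -90), rotate(0, -90), rotate(1, -90)

start: joint angles (θ0=270°, θ1=180°, θ2=180°)
1. rotate(2, 180) → joint angles (θ0=270°, θ1=180°, θ2=0°)
2. rotate(0, -90) → joint angles (θ0=180°, θ1=180°, θ2=0°)
3. rotate(0, -90) → joint angles (θ0=90°, θ1=180°, θ2=0°)
4. rotate(1, -90) → joint angles (θ0=90°, θ1=90°, θ2=0°)
nothing shorter than 4 reaches the goal.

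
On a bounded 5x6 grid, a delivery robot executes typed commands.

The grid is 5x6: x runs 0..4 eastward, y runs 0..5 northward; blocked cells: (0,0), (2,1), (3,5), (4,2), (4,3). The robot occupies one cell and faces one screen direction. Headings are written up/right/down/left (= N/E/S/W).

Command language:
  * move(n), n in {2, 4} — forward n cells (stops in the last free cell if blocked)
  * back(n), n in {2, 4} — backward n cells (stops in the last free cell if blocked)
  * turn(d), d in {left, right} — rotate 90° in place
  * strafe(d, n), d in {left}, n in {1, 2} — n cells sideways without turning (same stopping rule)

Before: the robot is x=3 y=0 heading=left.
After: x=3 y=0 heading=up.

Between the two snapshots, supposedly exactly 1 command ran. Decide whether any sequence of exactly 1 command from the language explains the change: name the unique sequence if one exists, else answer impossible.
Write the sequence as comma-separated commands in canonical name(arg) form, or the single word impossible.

turn(right)

key: parked at (3,0) the whole time — nothing moves the robot
initial: x=3 y=0 heading=left
t=1 turn(right) ⇒ x=3 y=0 heading=up
no rival 1-sequence matches.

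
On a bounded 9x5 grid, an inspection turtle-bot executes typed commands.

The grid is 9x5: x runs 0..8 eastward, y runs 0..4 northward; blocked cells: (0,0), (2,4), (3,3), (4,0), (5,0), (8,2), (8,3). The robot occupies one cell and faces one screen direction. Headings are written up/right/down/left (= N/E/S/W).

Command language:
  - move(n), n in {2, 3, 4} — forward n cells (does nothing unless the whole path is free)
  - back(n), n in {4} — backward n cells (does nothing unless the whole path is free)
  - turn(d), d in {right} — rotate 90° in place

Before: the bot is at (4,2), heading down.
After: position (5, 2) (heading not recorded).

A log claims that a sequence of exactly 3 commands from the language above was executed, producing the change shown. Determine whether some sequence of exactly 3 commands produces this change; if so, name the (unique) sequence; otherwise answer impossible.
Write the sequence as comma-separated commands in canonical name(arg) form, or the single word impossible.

turn(right), move(3), back(4)

key: running back(4) before turn(right) would end elsewhere — order is forced
initial: at (4,2), heading down
1. turn(right) → at (4,2), heading left
2. move(3) → at (1,2), heading left
3. back(4) → at (5,2), heading left
uniquely the one of 125 3-step routes that fits.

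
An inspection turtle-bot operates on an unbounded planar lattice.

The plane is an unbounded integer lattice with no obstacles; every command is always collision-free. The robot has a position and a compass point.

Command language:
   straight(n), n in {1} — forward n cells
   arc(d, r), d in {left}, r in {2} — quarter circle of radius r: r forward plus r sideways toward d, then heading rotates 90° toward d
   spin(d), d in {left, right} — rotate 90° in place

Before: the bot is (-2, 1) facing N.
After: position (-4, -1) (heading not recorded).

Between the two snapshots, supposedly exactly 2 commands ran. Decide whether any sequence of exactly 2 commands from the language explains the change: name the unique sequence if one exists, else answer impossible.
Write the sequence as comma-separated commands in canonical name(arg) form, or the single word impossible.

key: running arc(left, 2) before spin(left) would end elsewhere — order is forced
initial: (-2, 1) facing N
t=1 spin(left) ⇒ (-2, 1) facing W
t=2 arc(left, 2) ⇒ (-4, -1) facing S
all 16 alternatives checked — unique.

spin(left), arc(left, 2)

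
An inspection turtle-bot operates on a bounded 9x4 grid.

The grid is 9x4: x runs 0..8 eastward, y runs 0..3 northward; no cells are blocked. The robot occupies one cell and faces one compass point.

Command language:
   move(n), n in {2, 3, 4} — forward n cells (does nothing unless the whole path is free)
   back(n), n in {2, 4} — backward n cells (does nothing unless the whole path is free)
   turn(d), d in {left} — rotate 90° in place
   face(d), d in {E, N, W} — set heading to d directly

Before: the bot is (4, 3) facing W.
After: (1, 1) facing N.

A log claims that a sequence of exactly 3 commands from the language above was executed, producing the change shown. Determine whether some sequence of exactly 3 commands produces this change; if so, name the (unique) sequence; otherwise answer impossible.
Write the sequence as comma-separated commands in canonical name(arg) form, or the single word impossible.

key: order matters: swapping move(3) and back(2) lands elsewhere
initial: (4, 3) facing W
[1] after move(3): (1, 3) facing W
[2] after face(N): (1, 3) facing N
[3] after back(2): (1, 1) facing N
all 729 alternatives checked — unique.

move(3), face(N), back(2)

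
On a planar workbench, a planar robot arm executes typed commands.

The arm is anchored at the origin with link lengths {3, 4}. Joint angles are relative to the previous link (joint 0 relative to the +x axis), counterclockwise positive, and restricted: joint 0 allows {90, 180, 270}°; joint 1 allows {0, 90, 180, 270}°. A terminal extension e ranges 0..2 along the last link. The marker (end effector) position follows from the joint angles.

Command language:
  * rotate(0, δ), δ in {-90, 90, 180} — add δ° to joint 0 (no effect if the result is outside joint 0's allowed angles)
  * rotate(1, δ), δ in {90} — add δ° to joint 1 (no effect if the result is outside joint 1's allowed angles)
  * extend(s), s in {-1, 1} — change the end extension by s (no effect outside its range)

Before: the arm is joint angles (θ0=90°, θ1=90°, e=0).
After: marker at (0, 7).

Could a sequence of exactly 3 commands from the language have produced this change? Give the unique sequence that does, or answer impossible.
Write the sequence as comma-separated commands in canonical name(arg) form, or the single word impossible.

rotate(1, 90), rotate(1, 90), rotate(1, 90)

initial: joint angles (θ0=90°, θ1=90°, e=0)
step 1 (rotate(1, 90)): joint angles (θ0=90°, θ1=180°, e=0)
step 2 (rotate(1, 90)): joint angles (θ0=90°, θ1=270°, e=0)
step 3 (rotate(1, 90)): joint angles (θ0=90°, θ1=0°, e=0)
uniquely the one of 216 3-step routes that fits.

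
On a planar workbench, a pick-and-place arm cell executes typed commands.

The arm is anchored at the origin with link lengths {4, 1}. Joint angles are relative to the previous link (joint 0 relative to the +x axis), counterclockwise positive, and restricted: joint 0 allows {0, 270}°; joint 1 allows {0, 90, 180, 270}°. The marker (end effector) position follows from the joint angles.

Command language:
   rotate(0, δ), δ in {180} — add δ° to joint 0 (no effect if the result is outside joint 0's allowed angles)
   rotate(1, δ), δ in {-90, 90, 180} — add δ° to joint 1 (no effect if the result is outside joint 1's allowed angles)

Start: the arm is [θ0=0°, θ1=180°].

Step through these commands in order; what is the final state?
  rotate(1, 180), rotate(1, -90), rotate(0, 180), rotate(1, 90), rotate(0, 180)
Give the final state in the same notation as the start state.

[θ0=0°, θ1=0°]

initial: [θ0=0°, θ1=180°]
t=1 rotate(1, 180) ⇒ [θ0=0°, θ1=0°]
t=2 rotate(1, -90) ⇒ [θ0=0°, θ1=270°]
t=3 rotate(0, 180) ⇒ [θ0=0°, θ1=270°]
t=4 rotate(1, 90) ⇒ [θ0=0°, θ1=0°]
t=5 rotate(0, 180) ⇒ [θ0=0°, θ1=0°]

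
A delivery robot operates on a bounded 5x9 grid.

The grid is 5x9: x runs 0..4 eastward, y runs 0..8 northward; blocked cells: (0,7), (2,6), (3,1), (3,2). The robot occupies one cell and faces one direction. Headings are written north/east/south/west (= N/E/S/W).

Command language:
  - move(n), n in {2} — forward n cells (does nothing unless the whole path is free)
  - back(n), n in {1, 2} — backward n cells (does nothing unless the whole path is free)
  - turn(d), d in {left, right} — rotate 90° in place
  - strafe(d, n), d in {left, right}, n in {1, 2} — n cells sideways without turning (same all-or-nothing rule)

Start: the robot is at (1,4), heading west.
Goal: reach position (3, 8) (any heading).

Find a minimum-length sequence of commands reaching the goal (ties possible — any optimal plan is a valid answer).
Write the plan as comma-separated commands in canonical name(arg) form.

initial: at (1,4), heading west
t=1 back(2) ⇒ at (3,4), heading west
t=2 strafe(right, 2) ⇒ at (3,6), heading west
t=3 strafe(right, 2) ⇒ at (3,8), heading west
no 2-step plan works, so 3 is optimal.

back(2), strafe(right, 2), strafe(right, 2)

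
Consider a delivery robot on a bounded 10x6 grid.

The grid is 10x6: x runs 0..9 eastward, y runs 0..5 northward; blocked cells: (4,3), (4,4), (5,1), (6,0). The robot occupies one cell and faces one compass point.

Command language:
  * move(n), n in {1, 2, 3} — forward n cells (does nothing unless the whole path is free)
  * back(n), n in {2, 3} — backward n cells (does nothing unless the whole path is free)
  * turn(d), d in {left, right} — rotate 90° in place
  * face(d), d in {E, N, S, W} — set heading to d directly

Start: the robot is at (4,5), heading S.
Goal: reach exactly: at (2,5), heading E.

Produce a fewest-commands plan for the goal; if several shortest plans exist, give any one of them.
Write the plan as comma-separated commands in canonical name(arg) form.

turn(left), back(2)

start: at (4,5), heading S
[1] after turn(left): at (4,5), heading E
[2] after back(2): at (2,5), heading E
minimal: 2 command(s), checked below 2.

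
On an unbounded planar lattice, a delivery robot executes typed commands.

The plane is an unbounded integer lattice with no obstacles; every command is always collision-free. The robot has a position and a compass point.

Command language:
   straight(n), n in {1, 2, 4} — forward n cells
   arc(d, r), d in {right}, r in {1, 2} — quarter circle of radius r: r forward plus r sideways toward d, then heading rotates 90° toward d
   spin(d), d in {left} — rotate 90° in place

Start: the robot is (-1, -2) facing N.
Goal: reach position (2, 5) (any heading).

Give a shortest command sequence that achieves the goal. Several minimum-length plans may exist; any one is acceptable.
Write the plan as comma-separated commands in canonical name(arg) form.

straight(4), straight(4), arc(right, 1), arc(right, 2)

initial: (-1, -2) facing N
[1] after straight(4): (-1, 2) facing N
[2] after straight(4): (-1, 6) facing N
[3] after arc(right, 1): (0, 7) facing E
[4] after arc(right, 2): (2, 5) facing S
no 3-step plan works, so 4 is optimal.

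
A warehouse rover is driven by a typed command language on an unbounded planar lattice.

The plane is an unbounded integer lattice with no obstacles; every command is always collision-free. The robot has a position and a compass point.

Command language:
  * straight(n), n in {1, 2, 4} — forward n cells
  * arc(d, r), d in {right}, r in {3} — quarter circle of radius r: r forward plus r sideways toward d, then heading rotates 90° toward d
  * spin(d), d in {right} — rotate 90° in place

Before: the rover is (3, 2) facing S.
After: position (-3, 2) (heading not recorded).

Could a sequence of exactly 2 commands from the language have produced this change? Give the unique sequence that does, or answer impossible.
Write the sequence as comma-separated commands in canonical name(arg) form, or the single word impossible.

t0: (3, 2) facing S
step 1 (arc(right, 3)): (0, -1) facing W
step 2 (arc(right, 3)): (-3, 2) facing N
all 25 alternatives checked — unique.

arc(right, 3), arc(right, 3)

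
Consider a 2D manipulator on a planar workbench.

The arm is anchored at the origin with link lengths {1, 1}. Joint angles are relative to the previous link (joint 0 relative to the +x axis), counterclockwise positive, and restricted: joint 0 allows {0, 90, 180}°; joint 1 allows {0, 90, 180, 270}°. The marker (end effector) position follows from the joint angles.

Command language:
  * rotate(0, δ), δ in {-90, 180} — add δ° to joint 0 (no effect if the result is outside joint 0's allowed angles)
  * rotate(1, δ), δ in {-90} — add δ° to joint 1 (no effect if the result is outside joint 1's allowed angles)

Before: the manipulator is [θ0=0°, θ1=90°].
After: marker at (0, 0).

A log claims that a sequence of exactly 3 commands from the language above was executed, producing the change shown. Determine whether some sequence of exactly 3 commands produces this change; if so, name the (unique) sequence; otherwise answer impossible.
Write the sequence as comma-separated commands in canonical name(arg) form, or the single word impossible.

t0: [θ0=0°, θ1=90°]
1. rotate(1, -90) → [θ0=0°, θ1=0°]
2. rotate(1, -90) → [θ0=0°, θ1=270°]
3. rotate(1, -90) → [θ0=0°, θ1=180°]
all 27 alternatives checked — unique.

rotate(1, -90), rotate(1, -90), rotate(1, -90)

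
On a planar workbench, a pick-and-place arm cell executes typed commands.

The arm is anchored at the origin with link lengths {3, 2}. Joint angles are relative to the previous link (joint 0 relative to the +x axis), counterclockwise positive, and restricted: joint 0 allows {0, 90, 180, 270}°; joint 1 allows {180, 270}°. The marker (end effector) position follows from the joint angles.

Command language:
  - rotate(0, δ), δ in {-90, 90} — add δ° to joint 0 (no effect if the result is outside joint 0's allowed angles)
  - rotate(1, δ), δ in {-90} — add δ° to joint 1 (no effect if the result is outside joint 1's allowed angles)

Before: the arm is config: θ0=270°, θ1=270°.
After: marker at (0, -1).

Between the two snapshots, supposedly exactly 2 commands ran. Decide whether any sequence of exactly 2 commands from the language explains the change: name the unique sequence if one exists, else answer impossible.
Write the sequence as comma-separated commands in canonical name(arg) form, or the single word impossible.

initial: config: θ0=270°, θ1=270°
[1] after rotate(1, -90): config: θ0=270°, θ1=180°
[2] after rotate(1, -90): config: θ0=270°, θ1=180°
no other 2-command option fits: unique.

rotate(1, -90), rotate(1, -90)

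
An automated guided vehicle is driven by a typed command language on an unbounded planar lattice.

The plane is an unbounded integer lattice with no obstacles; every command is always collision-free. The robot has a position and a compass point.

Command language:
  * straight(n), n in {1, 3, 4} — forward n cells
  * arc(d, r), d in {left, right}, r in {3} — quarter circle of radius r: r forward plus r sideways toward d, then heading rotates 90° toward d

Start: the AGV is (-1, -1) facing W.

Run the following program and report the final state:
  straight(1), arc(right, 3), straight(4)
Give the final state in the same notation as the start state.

start: (-1, -1) facing W
step 1 (straight(1)): (-2, -1) facing W
step 2 (arc(right, 3)): (-5, 2) facing N
step 3 (straight(4)): (-5, 6) facing N

(-5, 6) facing N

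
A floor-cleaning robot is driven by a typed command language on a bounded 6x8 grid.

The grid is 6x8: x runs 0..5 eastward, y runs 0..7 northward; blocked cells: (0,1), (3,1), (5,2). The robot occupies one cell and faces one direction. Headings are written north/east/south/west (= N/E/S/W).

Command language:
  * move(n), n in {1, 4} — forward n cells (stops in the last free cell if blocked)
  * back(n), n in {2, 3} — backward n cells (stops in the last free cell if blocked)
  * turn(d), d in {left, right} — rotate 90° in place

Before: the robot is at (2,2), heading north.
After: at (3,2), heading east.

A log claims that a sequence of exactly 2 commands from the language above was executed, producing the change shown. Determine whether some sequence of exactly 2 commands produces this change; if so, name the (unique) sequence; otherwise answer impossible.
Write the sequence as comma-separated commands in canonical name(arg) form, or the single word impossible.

turn(right), move(1)

key: running move(1) before turn(right) would end elsewhere — order is forced
initial: at (2,2), heading north
t=1 turn(right) ⇒ at (2,2), heading east
t=2 move(1) ⇒ at (3,2), heading east
all 36 alternatives checked — unique.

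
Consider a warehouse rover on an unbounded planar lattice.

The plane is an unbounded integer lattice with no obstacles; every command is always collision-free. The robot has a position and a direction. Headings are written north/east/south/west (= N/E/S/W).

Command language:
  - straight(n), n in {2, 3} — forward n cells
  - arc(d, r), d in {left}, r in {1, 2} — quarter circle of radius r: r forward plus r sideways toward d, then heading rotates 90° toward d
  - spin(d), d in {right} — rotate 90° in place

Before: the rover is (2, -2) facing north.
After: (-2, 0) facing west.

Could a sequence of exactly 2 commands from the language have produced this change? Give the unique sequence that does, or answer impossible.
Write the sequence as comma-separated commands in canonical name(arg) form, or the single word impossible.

arc(left, 2), straight(2)

key: cell and facing (now W) both changed — the 2 commands mix motion and turning
begin: (2, -2) facing north
step 1 (arc(left, 2)): (0, 0) facing west
step 2 (straight(2)): (-2, 0) facing west
uniquely the one of 25 2-step routes that fits.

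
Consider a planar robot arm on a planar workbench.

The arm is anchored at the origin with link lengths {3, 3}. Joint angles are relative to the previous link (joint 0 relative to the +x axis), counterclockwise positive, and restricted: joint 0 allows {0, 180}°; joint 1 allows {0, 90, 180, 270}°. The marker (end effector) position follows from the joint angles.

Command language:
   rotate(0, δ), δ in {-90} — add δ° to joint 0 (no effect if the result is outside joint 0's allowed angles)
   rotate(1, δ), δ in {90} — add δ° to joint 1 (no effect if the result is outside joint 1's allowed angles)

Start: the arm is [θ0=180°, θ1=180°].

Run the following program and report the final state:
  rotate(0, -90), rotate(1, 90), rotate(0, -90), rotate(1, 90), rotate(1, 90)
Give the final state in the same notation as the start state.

[θ0=180°, θ1=90°]

t0: [θ0=180°, θ1=180°]
step 1 (rotate(0, -90)): [θ0=180°, θ1=180°]
step 2 (rotate(1, 90)): [θ0=180°, θ1=270°]
step 3 (rotate(0, -90)): [θ0=180°, θ1=270°]
step 4 (rotate(1, 90)): [θ0=180°, θ1=0°]
step 5 (rotate(1, 90)): [θ0=180°, θ1=90°]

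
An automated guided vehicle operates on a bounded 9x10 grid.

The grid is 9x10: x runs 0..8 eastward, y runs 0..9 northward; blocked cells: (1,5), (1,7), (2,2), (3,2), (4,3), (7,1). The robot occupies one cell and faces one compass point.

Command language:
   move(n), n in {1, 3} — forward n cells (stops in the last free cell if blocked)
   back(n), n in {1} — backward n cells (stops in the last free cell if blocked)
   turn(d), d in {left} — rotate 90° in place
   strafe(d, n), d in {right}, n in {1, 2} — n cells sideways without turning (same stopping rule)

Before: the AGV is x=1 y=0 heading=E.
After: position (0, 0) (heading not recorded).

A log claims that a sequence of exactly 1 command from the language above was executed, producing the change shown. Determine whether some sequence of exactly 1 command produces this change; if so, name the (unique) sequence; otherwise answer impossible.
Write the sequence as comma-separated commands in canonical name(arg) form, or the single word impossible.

back(1)

initial: x=1 y=0 heading=E
t=1 back(1) ⇒ x=0 y=0 heading=E
uniquely the one of 6 1-step routes that fits.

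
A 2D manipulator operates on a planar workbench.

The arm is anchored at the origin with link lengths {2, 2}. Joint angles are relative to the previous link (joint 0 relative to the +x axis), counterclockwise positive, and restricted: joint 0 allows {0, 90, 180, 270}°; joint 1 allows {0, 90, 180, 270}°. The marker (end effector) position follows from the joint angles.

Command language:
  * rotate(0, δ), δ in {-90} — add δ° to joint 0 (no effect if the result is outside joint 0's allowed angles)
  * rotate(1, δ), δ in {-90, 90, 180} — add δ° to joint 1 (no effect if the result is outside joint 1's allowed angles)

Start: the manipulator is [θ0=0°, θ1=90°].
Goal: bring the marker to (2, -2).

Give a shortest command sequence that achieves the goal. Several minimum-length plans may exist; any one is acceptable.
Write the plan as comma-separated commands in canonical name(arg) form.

rotate(1, 180)

from: [θ0=0°, θ1=90°]
t=1 rotate(1, 180) ⇒ [θ0=0°, θ1=270°]
no 0-step plan works, so 1 is optimal.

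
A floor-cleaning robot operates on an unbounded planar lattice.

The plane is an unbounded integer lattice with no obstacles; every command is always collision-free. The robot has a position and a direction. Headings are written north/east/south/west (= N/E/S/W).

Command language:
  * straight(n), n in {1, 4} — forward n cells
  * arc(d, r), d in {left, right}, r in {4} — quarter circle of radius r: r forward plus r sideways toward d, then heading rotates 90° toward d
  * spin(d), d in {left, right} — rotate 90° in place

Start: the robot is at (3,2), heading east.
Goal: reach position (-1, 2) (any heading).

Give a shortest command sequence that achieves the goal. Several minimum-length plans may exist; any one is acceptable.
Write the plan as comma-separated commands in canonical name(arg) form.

spin(left), spin(left), straight(4)

t0: at (3,2), heading east
[1] after spin(left): at (3,2), heading north
[2] after spin(left): at (3,2), heading west
[3] after straight(4): at (-1,2), heading west
minimal: 3 command(s), checked below 3.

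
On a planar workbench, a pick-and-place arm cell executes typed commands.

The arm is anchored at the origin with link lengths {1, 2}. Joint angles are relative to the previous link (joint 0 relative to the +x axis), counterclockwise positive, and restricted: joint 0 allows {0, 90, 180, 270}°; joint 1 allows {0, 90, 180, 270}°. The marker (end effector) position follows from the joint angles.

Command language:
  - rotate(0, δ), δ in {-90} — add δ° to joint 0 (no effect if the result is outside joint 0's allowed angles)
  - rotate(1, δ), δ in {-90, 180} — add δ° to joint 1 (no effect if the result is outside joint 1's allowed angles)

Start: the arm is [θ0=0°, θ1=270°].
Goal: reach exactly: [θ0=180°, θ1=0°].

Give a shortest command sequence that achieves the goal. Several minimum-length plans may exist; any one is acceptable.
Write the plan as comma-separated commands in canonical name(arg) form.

t0: [θ0=0°, θ1=270°]
1. rotate(1, -90) → [θ0=0°, θ1=180°]
2. rotate(0, -90) → [θ0=270°, θ1=180°]
3. rotate(0, -90) → [θ0=180°, θ1=180°]
4. rotate(1, 180) → [θ0=180°, θ1=0°]
no 3-step plan works, so 4 is optimal.

rotate(1, -90), rotate(0, -90), rotate(0, -90), rotate(1, 180)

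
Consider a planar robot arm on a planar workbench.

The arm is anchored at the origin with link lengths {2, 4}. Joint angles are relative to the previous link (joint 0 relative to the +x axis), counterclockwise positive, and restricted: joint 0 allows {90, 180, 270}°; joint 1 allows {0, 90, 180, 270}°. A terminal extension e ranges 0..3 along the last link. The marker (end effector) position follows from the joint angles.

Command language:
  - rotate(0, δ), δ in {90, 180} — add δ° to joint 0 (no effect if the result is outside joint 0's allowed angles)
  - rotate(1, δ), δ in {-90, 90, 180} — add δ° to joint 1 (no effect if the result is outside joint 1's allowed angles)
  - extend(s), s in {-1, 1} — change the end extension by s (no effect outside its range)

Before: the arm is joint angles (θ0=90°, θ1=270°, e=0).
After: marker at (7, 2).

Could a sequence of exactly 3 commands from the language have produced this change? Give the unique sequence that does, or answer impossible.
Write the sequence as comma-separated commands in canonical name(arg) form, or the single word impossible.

extend(1), extend(1), extend(1)

start: joint angles (θ0=90°, θ1=270°, e=0)
step 1 (extend(1)): joint angles (θ0=90°, θ1=270°, e=1)
step 2 (extend(1)): joint angles (θ0=90°, θ1=270°, e=2)
step 3 (extend(1)): joint angles (θ0=90°, θ1=270°, e=3)
no other 3-command option fits: unique.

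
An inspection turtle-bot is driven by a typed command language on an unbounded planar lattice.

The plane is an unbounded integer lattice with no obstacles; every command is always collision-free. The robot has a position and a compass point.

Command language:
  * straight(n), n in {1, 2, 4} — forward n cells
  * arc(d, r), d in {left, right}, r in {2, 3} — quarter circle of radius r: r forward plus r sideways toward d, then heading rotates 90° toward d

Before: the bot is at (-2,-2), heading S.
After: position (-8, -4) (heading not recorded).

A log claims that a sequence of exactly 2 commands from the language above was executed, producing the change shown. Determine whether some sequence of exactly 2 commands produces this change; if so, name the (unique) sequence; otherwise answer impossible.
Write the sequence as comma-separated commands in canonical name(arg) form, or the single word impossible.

arc(right, 2), straight(4)

key: running straight(4) before arc(right, 2) would end elsewhere — order is forced
initial: at (-2,-2), heading S
1. arc(right, 2) → at (-4,-4), heading W
2. straight(4) → at (-8,-4), heading W
no other 2-command option fits: unique.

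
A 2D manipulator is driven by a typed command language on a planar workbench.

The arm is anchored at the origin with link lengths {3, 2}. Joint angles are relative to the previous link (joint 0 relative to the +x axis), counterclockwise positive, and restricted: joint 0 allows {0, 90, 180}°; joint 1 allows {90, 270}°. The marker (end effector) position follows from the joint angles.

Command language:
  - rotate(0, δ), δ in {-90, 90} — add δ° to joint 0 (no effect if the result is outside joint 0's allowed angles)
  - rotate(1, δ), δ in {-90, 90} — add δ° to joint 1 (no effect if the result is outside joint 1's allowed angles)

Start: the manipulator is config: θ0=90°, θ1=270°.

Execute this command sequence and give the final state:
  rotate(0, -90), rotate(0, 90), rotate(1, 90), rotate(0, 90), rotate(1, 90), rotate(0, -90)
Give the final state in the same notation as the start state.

config: θ0=90°, θ1=270°

begin: config: θ0=90°, θ1=270°
step 1 (rotate(0, -90)): config: θ0=0°, θ1=270°
step 2 (rotate(0, 90)): config: θ0=90°, θ1=270°
step 3 (rotate(1, 90)): config: θ0=90°, θ1=270°
step 4 (rotate(0, 90)): config: θ0=180°, θ1=270°
step 5 (rotate(1, 90)): config: θ0=180°, θ1=270°
step 6 (rotate(0, -90)): config: θ0=90°, θ1=270°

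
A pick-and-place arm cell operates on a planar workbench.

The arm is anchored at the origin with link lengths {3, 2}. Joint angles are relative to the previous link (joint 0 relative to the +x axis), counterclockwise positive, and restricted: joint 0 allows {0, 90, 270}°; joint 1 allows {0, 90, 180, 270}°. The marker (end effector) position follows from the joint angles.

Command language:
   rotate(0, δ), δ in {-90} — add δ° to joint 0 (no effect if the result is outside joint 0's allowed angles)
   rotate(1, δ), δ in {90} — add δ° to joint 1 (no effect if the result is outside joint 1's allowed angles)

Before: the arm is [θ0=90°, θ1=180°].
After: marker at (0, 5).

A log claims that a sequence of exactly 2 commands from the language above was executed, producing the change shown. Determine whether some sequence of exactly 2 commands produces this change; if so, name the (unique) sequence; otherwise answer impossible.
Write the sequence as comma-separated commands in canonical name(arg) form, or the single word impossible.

rotate(1, 90), rotate(1, 90)

initial: [θ0=90°, θ1=180°]
1. rotate(1, 90) → [θ0=90°, θ1=270°]
2. rotate(1, 90) → [θ0=90°, θ1=0°]
no rival 2-sequence matches.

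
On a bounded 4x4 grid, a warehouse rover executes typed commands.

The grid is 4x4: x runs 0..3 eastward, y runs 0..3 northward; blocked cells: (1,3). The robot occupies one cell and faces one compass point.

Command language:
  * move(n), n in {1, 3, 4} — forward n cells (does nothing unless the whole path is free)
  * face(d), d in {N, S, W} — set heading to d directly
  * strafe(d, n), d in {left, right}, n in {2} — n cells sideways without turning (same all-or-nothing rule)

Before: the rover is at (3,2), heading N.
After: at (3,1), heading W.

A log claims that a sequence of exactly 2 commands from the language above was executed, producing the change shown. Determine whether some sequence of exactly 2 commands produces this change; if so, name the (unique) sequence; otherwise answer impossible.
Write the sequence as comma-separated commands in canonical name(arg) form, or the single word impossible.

checked all 2-command options: none fits.

impossible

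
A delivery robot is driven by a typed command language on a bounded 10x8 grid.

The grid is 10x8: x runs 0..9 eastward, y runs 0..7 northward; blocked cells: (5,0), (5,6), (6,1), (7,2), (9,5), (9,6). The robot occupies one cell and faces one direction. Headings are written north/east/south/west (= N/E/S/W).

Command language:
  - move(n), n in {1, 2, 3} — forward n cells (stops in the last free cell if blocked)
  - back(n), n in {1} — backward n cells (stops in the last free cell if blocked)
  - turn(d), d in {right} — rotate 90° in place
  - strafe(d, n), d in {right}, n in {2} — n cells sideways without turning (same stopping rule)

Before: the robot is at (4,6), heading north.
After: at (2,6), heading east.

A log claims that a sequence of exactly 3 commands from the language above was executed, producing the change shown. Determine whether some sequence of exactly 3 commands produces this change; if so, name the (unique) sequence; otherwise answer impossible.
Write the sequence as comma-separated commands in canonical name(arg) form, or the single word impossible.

turn(right), back(1), back(1)

key: position moved to (2,6) AND the heading swung to E — translation plus rotation needed
from: at (4,6), heading north
1. turn(right) → at (4,6), heading east
2. back(1) → at (3,6), heading east
3. back(1) → at (2,6), heading east
no rival 3-sequence matches.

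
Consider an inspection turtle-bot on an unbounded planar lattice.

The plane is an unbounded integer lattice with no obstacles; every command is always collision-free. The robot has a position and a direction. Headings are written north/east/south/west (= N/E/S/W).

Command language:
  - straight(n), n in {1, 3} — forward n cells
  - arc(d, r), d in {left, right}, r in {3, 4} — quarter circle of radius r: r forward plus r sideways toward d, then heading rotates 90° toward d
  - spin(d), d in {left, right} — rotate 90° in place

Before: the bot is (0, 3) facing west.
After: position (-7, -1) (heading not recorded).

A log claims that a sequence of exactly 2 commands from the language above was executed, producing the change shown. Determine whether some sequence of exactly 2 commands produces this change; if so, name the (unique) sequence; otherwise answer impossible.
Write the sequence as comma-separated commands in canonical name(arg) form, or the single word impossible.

straight(3), arc(left, 4)

key: running arc(left, 4) before straight(3) would end elsewhere — order is forced
start: (0, 3) facing west
[1] after straight(3): (-3, 3) facing west
[2] after arc(left, 4): (-7, -1) facing south
no other 2-command option fits: unique.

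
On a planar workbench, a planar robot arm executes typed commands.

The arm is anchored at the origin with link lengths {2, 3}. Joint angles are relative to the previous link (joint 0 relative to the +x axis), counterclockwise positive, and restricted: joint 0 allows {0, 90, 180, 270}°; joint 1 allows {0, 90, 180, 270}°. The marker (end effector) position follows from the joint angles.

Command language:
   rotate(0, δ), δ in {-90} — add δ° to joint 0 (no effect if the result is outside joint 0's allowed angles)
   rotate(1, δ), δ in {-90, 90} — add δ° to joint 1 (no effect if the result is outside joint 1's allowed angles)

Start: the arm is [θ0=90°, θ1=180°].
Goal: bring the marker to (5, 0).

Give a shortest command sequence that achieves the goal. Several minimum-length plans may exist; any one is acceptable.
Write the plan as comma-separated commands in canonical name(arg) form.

t0: [θ0=90°, θ1=180°]
step 1 (rotate(1, -90)): [θ0=90°, θ1=90°]
step 2 (rotate(1, -90)): [θ0=90°, θ1=0°]
step 3 (rotate(0, -90)): [θ0=0°, θ1=0°]
minimal: 3 command(s), checked below 3.

rotate(1, -90), rotate(1, -90), rotate(0, -90)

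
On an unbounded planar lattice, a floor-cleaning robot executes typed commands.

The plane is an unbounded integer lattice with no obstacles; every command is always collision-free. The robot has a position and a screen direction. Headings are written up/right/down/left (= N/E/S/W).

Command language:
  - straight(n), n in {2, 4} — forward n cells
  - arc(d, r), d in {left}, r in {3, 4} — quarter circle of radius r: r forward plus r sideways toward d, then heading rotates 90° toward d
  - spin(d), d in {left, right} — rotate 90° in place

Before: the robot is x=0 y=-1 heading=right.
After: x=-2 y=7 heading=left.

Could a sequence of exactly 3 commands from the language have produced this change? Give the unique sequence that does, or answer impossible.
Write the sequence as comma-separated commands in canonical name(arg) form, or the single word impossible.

key: running straight(2) before arc(left, 4) would end elsewhere — order is forced
initial: x=0 y=-1 heading=right
t=1 arc(left, 4) ⇒ x=4 y=3 heading=up
t=2 arc(left, 4) ⇒ x=0 y=7 heading=left
t=3 straight(2) ⇒ x=-2 y=7 heading=left
all 216 alternatives checked — unique.

arc(left, 4), arc(left, 4), straight(2)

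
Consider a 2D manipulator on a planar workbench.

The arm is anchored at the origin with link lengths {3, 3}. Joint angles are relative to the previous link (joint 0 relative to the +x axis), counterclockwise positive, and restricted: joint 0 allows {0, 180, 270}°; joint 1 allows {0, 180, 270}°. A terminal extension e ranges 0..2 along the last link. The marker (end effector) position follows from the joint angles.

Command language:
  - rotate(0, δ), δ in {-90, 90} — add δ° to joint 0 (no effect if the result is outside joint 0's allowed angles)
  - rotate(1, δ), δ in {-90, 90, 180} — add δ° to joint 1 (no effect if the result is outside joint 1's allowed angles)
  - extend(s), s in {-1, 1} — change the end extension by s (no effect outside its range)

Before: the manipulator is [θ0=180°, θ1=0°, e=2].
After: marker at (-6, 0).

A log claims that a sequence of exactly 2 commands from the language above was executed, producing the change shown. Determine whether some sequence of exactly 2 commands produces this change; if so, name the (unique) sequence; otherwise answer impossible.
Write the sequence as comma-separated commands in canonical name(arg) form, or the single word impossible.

extend(-1), extend(-1)

begin: [θ0=180°, θ1=0°, e=2]
step 1 (extend(-1)): [θ0=180°, θ1=0°, e=1]
step 2 (extend(-1)): [θ0=180°, θ1=0°, e=0]
uniquely the one of 49 2-step routes that fits.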